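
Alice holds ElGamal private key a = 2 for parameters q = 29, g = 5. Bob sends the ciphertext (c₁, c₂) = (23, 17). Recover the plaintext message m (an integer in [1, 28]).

19

Shared mask s = c₁^a mod q = 23^2 mod 29.
23^1 ≡ 23 (mod 29)
23^2 = (23^1)^2 ≡ 23^2 = 529 ≡ 7 (mod 29)
So s = 7; s⁻¹ ≡ 25 (mod 29).
m = c₂ · s⁻¹ mod 29 = 17 · 25 mod 29 = 19.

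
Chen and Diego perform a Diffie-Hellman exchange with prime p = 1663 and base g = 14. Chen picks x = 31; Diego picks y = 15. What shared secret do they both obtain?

1590

Chen sends A = g^x mod p = 14^31 mod 1663.
14^1 ≡ 14 (mod 1663)
14^2 = (14^1)^2 ≡ 14^2 = 196 ≡ 196 (mod 1663)
14^4 = (14^2)^2 ≡ 196^2 = 38416 ≡ 167 (mod 1663)
14^8 = (14^4)^2 ≡ 167^2 = 27889 ≡ 1281 (mod 1663)
14^16 = (14^8)^2 ≡ 1281^2 = 1640961 ≡ 1243 (mod 1663)
14^31 = 14^16 · 14^8 · 14^4 · 14^2 · 14^1 ≡ 1243 · 1281 · 167 · 196 · 14 ≡ 959 (mod 1663).
So A = 959. Diego then computes K = A^y mod p = 959^15 mod 1663.
959^1 ≡ 959 (mod 1663)
959^2 = (959^1)^2 ≡ 959^2 = 919681 ≡ 42 (mod 1663)
959^4 = (959^2)^2 ≡ 42^2 = 1764 ≡ 101 (mod 1663)
959^8 = (959^4)^2 ≡ 101^2 = 10201 ≡ 223 (mod 1663)
959^15 = 959^8 · 959^4 · 959^2 · 959^1 ≡ 223 · 101 · 42 · 959 ≡ 1590 (mod 1663).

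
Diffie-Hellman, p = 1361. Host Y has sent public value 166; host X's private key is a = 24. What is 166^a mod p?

324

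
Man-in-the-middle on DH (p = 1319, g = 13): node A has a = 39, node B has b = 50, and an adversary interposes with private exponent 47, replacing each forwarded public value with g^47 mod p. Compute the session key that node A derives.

778

Node A receives an adversary's public value M = 13^47 mod 1319 instead of the honest one.
13^1 ≡ 13 (mod 1319)
13^2 = (13^1)^2 ≡ 13^2 = 169 ≡ 169 (mod 1319)
13^4 = (13^2)^2 ≡ 169^2 = 28561 ≡ 862 (mod 1319)
13^8 = (13^4)^2 ≡ 862^2 = 743044 ≡ 447 (mod 1319)
13^16 = (13^8)^2 ≡ 447^2 = 199809 ≡ 640 (mod 1319)
13^32 = (13^16)^2 ≡ 640^2 = 409600 ≡ 710 (mod 1319)
13^47 = 13^32 · 13^8 · 13^4 · 13^2 · 13^1 ≡ 710 · 447 · 862 · 169 · 13 ≡ 254 (mod 1319).
So M = 254. Node A computes K = M^39 mod 1319.
254^1 ≡ 254 (mod 1319)
254^2 = (254^1)^2 ≡ 254^2 = 64516 ≡ 1204 (mod 1319)
254^4 = (254^2)^2 ≡ 1204^2 = 1449616 ≡ 35 (mod 1319)
254^8 = (254^4)^2 ≡ 35^2 = 1225 ≡ 1225 (mod 1319)
254^16 = (254^8)^2 ≡ 1225^2 = 1500625 ≡ 922 (mod 1319)
254^32 = (254^16)^2 ≡ 922^2 = 850084 ≡ 648 (mod 1319)
254^39 = 254^32 · 254^4 · 254^2 · 254^1 ≡ 648 · 35 · 1204 · 254 ≡ 778 (mod 1319).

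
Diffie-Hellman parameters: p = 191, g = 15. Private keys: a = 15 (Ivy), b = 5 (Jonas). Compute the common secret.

25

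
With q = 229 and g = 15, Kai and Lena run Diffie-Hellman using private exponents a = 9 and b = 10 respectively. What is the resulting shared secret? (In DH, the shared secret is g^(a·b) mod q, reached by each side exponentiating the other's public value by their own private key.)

Kai sends A = g^a mod q = 15^9 mod 229.
15^1 ≡ 15 (mod 229)
15^2 = (15^1)^2 ≡ 15^2 = 225 ≡ 225 (mod 229)
15^4 = (15^2)^2 ≡ 225^2 = 50625 ≡ 16 (mod 229)
15^8 = (15^4)^2 ≡ 16^2 = 256 ≡ 27 (mod 229)
15^9 = 15^8 · 15^1 ≡ 27 · 15 ≡ 176 (mod 229).
So A = 176. Lena then computes K = A^b mod q = 176^10 mod 229.
176^1 ≡ 176 (mod 229)
176^2 = (176^1)^2 ≡ 176^2 = 30976 ≡ 61 (mod 229)
176^4 = (176^2)^2 ≡ 61^2 = 3721 ≡ 57 (mod 229)
176^8 = (176^4)^2 ≡ 57^2 = 3249 ≡ 43 (mod 229)
176^10 = 176^8 · 176^2 ≡ 43 · 61 ≡ 104 (mod 229).

104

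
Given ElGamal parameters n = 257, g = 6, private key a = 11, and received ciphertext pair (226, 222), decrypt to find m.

139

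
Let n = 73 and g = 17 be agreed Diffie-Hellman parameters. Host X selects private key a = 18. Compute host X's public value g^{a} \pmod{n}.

27

Public value = 17^{18} \pmod{73}.
17^1 ≡ 17 (mod 73)
17^2 = (17^1)^2 ≡ 17^2 = 289 ≡ 70 (mod 73)
17^4 = (17^2)^2 ≡ 70^2 = 4900 ≡ 9 (mod 73)
17^8 = (17^4)^2 ≡ 9^2 = 81 ≡ 8 (mod 73)
17^16 = (17^8)^2 ≡ 8^2 = 64 ≡ 64 (mod 73)
17^18 = 17^16 · 17^2 ≡ 64 · 70 ≡ 27 (mod 73).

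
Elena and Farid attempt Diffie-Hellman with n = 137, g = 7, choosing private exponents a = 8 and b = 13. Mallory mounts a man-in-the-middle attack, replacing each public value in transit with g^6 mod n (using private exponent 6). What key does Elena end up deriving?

74

Elena receives Mallory's public value M = 7^6 mod 137 instead of the honest one.
7^1 ≡ 7 (mod 137)
7^2 = (7^1)^2 ≡ 7^2 = 49 ≡ 49 (mod 137)
7^4 = (7^2)^2 ≡ 49^2 = 2401 ≡ 72 (mod 137)
7^6 = 7^4 · 7^2 ≡ 72 · 49 ≡ 103 (mod 137).
So M = 103. Elena computes K = M^8 mod 137.
103^1 ≡ 103 (mod 137)
103^2 = (103^1)^2 ≡ 103^2 = 10609 ≡ 60 (mod 137)
103^4 = (103^2)^2 ≡ 60^2 = 3600 ≡ 38 (mod 137)
103^8 = (103^4)^2 ≡ 38^2 = 1444 ≡ 74 (mod 137)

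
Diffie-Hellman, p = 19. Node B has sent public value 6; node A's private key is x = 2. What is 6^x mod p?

Shared key K = 6^2 mod 19.
6^1 ≡ 6 (mod 19)
6^2 = (6^1)^2 ≡ 6^2 = 36 ≡ 17 (mod 19)

17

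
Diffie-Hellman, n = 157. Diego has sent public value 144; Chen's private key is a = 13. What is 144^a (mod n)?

Shared key K = 144^13 mod 157.
144^1 ≡ 144 (mod 157)
144^2 = (144^1)^2 ≡ 144^2 = 20736 ≡ 12 (mod 157)
144^4 = (144^2)^2 ≡ 12^2 = 144 ≡ 144 (mod 157)
144^8 = (144^4)^2 ≡ 144^2 = 20736 ≡ 12 (mod 157)
144^13 = 144^8 · 144^4 · 144^1 ≡ 12 · 144 · 144 ≡ 144 (mod 157).

144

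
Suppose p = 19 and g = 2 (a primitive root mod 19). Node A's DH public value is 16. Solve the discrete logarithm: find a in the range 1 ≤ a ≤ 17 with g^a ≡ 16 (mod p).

4

Try successive powers of 2 modulo 19:
2^1 ≡ 2
2^2 ≡ 4
2^3 ≡ 8
2^4 ≡ 16
Found: a = 4.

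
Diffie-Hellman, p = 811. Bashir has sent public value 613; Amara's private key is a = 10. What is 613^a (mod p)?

680

Shared key K = 613^10 mod 811.
613^1 ≡ 613 (mod 811)
613^2 = (613^1)^2 ≡ 613^2 = 375769 ≡ 276 (mod 811)
613^4 = (613^2)^2 ≡ 276^2 = 76176 ≡ 753 (mod 811)
613^8 = (613^4)^2 ≡ 753^2 = 567009 ≡ 120 (mod 811)
613^10 = 613^8 · 613^2 ≡ 120 · 276 ≡ 680 (mod 811).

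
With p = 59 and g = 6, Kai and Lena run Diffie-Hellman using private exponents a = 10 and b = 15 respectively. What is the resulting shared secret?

12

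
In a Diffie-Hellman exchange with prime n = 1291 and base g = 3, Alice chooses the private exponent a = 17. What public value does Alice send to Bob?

Public value = 3^17 mod 1291.
3^1 ≡ 3 (mod 1291)
3^2 = (3^1)^2 ≡ 3^2 = 9 ≡ 9 (mod 1291)
3^4 = (3^2)^2 ≡ 9^2 = 81 ≡ 81 (mod 1291)
3^8 = (3^4)^2 ≡ 81^2 = 6561 ≡ 106 (mod 1291)
3^16 = (3^8)^2 ≡ 106^2 = 11236 ≡ 908 (mod 1291)
3^17 = 3^16 · 3^1 ≡ 908 · 3 ≡ 142 (mod 1291).

142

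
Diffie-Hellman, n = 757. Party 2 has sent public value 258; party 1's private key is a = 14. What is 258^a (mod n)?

Shared key K = 258^14 mod 757.
258^1 ≡ 258 (mod 757)
258^2 = (258^1)^2 ≡ 258^2 = 66564 ≡ 705 (mod 757)
258^4 = (258^2)^2 ≡ 705^2 = 497025 ≡ 433 (mod 757)
258^8 = (258^4)^2 ≡ 433^2 = 187489 ≡ 510 (mod 757)
258^14 = 258^8 · 258^4 · 258^2 ≡ 510 · 433 · 705 ≡ 530 (mod 757).

530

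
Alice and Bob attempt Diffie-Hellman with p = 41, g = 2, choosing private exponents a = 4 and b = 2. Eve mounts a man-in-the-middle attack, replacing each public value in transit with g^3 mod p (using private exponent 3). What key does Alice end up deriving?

37

Alice receives Eve's public value M = 2^3 mod 41 instead of the honest one.
2^1 ≡ 2 (mod 41)
2^2 = (2^1)^2 ≡ 2^2 = 4 ≡ 4 (mod 41)
2^3 = 2^2 · 2^1 ≡ 4 · 2 ≡ 8 (mod 41).
So M = 8. Alice computes K = M^4 mod 41.
8^1 ≡ 8 (mod 41)
8^2 = (8^1)^2 ≡ 8^2 = 64 ≡ 23 (mod 41)
8^4 = (8^2)^2 ≡ 23^2 = 529 ≡ 37 (mod 41)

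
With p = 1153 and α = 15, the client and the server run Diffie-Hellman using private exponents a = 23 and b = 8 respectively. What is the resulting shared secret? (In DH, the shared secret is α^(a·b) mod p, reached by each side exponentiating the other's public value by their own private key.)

492

The server sends B = α^b mod p = 15^8 mod 1153.
15^1 ≡ 15 (mod 1153)
15^2 = (15^1)^2 ≡ 15^2 = 225 ≡ 225 (mod 1153)
15^4 = (15^2)^2 ≡ 225^2 = 50625 ≡ 1046 (mod 1153)
15^8 = (15^4)^2 ≡ 1046^2 = 1094116 ≡ 1072 (mod 1153)
So B = 1072. The client then computes K = B^a mod p = 1072^23 mod 1153.
1072^1 ≡ 1072 (mod 1153)
1072^2 = (1072^1)^2 ≡ 1072^2 = 1149184 ≡ 796 (mod 1153)
1072^4 = (1072^2)^2 ≡ 796^2 = 633616 ≡ 619 (mod 1153)
1072^8 = (1072^4)^2 ≡ 619^2 = 383161 ≡ 365 (mod 1153)
1072^16 = (1072^8)^2 ≡ 365^2 = 133225 ≡ 630 (mod 1153)
1072^23 = 1072^16 · 1072^4 · 1072^2 · 1072^1 ≡ 630 · 619 · 796 · 1072 ≡ 492 (mod 1153).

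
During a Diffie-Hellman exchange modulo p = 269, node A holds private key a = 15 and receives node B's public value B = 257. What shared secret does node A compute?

Shared key K = 257^15 mod 269.
257^1 ≡ 257 (mod 269)
257^2 = (257^1)^2 ≡ 257^2 = 66049 ≡ 144 (mod 269)
257^4 = (257^2)^2 ≡ 144^2 = 20736 ≡ 23 (mod 269)
257^8 = (257^4)^2 ≡ 23^2 = 529 ≡ 260 (mod 269)
257^15 = 257^8 · 257^4 · 257^2 · 257^1 ≡ 260 · 23 · 144 · 257 ≡ 195 (mod 269).

195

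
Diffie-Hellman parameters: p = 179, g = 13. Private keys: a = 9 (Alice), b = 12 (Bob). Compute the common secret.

Bob sends B = g^b mod p = 13^12 mod 179.
13^1 ≡ 13 (mod 179)
13^2 = (13^1)^2 ≡ 13^2 = 169 ≡ 169 (mod 179)
13^4 = (13^2)^2 ≡ 169^2 = 28561 ≡ 100 (mod 179)
13^8 = (13^4)^2 ≡ 100^2 = 10000 ≡ 155 (mod 179)
13^12 = 13^8 · 13^4 ≡ 155 · 100 ≡ 106 (mod 179).
So B = 106. Alice then computes K = B^a mod p = 106^9 mod 179.
106^1 ≡ 106 (mod 179)
106^2 = (106^1)^2 ≡ 106^2 = 11236 ≡ 138 (mod 179)
106^4 = (106^2)^2 ≡ 138^2 = 19044 ≡ 70 (mod 179)
106^8 = (106^4)^2 ≡ 70^2 = 4900 ≡ 67 (mod 179)
106^9 = 106^8 · 106^1 ≡ 67 · 106 ≡ 121 (mod 179).

121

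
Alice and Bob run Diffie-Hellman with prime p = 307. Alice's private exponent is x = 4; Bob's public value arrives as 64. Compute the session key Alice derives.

280

Shared key K = 64^4 mod 307.
64^1 ≡ 64 (mod 307)
64^2 = (64^1)^2 ≡ 64^2 = 4096 ≡ 105 (mod 307)
64^4 = (64^2)^2 ≡ 105^2 = 11025 ≡ 280 (mod 307)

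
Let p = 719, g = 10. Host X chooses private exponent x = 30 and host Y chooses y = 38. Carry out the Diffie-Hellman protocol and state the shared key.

Host Y sends B = g^y mod p = 10^38 mod 719.
10^1 ≡ 10 (mod 719)
10^2 = (10^1)^2 ≡ 10^2 = 100 ≡ 100 (mod 719)
10^4 = (10^2)^2 ≡ 100^2 = 10000 ≡ 653 (mod 719)
10^8 = (10^4)^2 ≡ 653^2 = 426409 ≡ 42 (mod 719)
10^16 = (10^8)^2 ≡ 42^2 = 1764 ≡ 326 (mod 719)
10^32 = (10^16)^2 ≡ 326^2 = 106276 ≡ 583 (mod 719)
10^38 = 10^32 · 10^4 · 10^2 ≡ 583 · 653 · 100 ≡ 288 (mod 719).
So B = 288. Host X then computes K = B^x mod p = 288^30 mod 719.
288^1 ≡ 288 (mod 719)
288^2 = (288^1)^2 ≡ 288^2 = 82944 ≡ 259 (mod 719)
288^4 = (288^2)^2 ≡ 259^2 = 67081 ≡ 214 (mod 719)
288^8 = (288^4)^2 ≡ 214^2 = 45796 ≡ 499 (mod 719)
288^16 = (288^8)^2 ≡ 499^2 = 249001 ≡ 227 (mod 719)
288^30 = 288^16 · 288^8 · 288^4 · 288^2 ≡ 227 · 499 · 214 · 259 ≡ 124 (mod 719).

124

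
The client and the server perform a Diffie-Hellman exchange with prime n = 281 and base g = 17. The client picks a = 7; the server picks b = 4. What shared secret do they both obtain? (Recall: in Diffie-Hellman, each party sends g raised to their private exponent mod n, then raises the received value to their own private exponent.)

The client sends A = g^a mod n = 17^7 mod 281.
17^1 ≡ 17 (mod 281)
17^2 = (17^1)^2 ≡ 17^2 = 289 ≡ 8 (mod 281)
17^4 = (17^2)^2 ≡ 8^2 = 64 ≡ 64 (mod 281)
17^7 = 17^4 · 17^2 · 17^1 ≡ 64 · 8 · 17 ≡ 274 (mod 281).
So A = 274. The server then computes K = A^b mod n = 274^4 mod 281.
274^1 ≡ 274 (mod 281)
274^2 = (274^1)^2 ≡ 274^2 = 75076 ≡ 49 (mod 281)
274^4 = (274^2)^2 ≡ 49^2 = 2401 ≡ 153 (mod 281)

153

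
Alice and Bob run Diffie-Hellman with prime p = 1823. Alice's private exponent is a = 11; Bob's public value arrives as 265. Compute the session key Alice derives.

Shared key K = 265^11 mod 1823.
265^1 ≡ 265 (mod 1823)
265^2 = (265^1)^2 ≡ 265^2 = 70225 ≡ 951 (mod 1823)
265^4 = (265^2)^2 ≡ 951^2 = 904401 ≡ 193 (mod 1823)
265^8 = (265^4)^2 ≡ 193^2 = 37249 ≡ 789 (mod 1823)
265^11 = 265^8 · 265^2 · 265^1 ≡ 789 · 951 · 265 ≡ 1579 (mod 1823).

1579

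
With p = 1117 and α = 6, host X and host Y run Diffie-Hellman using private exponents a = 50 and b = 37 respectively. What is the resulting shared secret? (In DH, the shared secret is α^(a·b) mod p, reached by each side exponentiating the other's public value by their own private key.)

696

Host X sends A = α^a mod p = 6^50 mod 1117.
6^1 ≡ 6 (mod 1117)
6^2 = (6^1)^2 ≡ 6^2 = 36 ≡ 36 (mod 1117)
6^4 = (6^2)^2 ≡ 36^2 = 1296 ≡ 179 (mod 1117)
6^8 = (6^4)^2 ≡ 179^2 = 32041 ≡ 765 (mod 1117)
6^16 = (6^8)^2 ≡ 765^2 = 585225 ≡ 1034 (mod 1117)
6^32 = (6^16)^2 ≡ 1034^2 = 1069156 ≡ 187 (mod 1117)
6^50 = 6^32 · 6^16 · 6^2 ≡ 187 · 1034 · 36 ≡ 861 (mod 1117).
So A = 861. Host Y then computes K = A^b mod p = 861^37 mod 1117.
861^1 ≡ 861 (mod 1117)
861^2 = (861^1)^2 ≡ 861^2 = 741321 ≡ 750 (mod 1117)
861^4 = (861^2)^2 ≡ 750^2 = 562500 ≡ 649 (mod 1117)
861^8 = (861^4)^2 ≡ 649^2 = 421201 ≡ 92 (mod 1117)
861^16 = (861^8)^2 ≡ 92^2 = 8464 ≡ 645 (mod 1117)
861^32 = (861^16)^2 ≡ 645^2 = 416025 ≡ 501 (mod 1117)
861^37 = 861^32 · 861^4 · 861^1 ≡ 501 · 649 · 861 ≡ 696 (mod 1117).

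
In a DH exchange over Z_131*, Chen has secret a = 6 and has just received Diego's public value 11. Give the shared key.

48

Shared key K = 11^6 mod 131.
11^1 ≡ 11 (mod 131)
11^2 = (11^1)^2 ≡ 11^2 = 121 ≡ 121 (mod 131)
11^4 = (11^2)^2 ≡ 121^2 = 14641 ≡ 100 (mod 131)
11^6 = 11^4 · 11^2 ≡ 100 · 121 ≡ 48 (mod 131).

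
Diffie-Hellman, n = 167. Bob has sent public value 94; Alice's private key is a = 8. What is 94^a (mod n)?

24

Shared key K = 94^8 mod 167.
94^1 ≡ 94 (mod 167)
94^2 = (94^1)^2 ≡ 94^2 = 8836 ≡ 152 (mod 167)
94^4 = (94^2)^2 ≡ 152^2 = 23104 ≡ 58 (mod 167)
94^8 = (94^4)^2 ≡ 58^2 = 3364 ≡ 24 (mod 167)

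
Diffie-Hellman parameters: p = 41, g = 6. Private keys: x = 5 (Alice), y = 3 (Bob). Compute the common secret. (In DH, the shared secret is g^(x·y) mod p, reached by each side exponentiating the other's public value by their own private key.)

3

Alice sends A = g^x mod p = 6^5 mod 41.
6^1 ≡ 6 (mod 41)
6^2 = (6^1)^2 ≡ 6^2 = 36 ≡ 36 (mod 41)
6^4 = (6^2)^2 ≡ 36^2 = 1296 ≡ 25 (mod 41)
6^5 = 6^4 · 6^1 ≡ 25 · 6 ≡ 27 (mod 41).
So A = 27. Bob then computes K = A^y mod p = 27^3 mod 41.
27^1 ≡ 27 (mod 41)
27^2 = (27^1)^2 ≡ 27^2 = 729 ≡ 32 (mod 41)
27^3 = 27^2 · 27^1 ≡ 32 · 27 ≡ 3 (mod 41).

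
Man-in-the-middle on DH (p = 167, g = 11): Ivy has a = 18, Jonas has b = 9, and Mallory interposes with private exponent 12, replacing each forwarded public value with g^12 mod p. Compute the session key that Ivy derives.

56

Ivy receives Mallory's public value M = 11^12 mod 167 instead of the honest one.
11^1 ≡ 11 (mod 167)
11^2 = (11^1)^2 ≡ 11^2 = 121 ≡ 121 (mod 167)
11^4 = (11^2)^2 ≡ 121^2 = 14641 ≡ 112 (mod 167)
11^8 = (11^4)^2 ≡ 112^2 = 12544 ≡ 19 (mod 167)
11^12 = 11^8 · 11^4 ≡ 19 · 112 ≡ 124 (mod 167).
So M = 124. Ivy computes K = M^18 mod 167.
124^1 ≡ 124 (mod 167)
124^2 = (124^1)^2 ≡ 124^2 = 15376 ≡ 12 (mod 167)
124^4 = (124^2)^2 ≡ 12^2 = 144 ≡ 144 (mod 167)
124^8 = (124^4)^2 ≡ 144^2 = 20736 ≡ 28 (mod 167)
124^16 = (124^8)^2 ≡ 28^2 = 784 ≡ 116 (mod 167)
124^18 = 124^16 · 124^2 ≡ 116 · 12 ≡ 56 (mod 167).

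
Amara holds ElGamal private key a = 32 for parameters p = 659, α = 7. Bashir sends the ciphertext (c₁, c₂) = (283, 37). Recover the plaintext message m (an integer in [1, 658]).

180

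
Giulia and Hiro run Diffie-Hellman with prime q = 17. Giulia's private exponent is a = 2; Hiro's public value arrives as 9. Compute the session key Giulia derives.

13

Shared key K = 9^2 mod 17.
9^1 ≡ 9 (mod 17)
9^2 = (9^1)^2 ≡ 9^2 = 81 ≡ 13 (mod 17)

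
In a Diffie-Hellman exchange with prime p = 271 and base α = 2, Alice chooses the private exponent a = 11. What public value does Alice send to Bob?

151

Public value = 2^11 mod 271.
2^1 ≡ 2 (mod 271)
2^2 = (2^1)^2 ≡ 2^2 = 4 ≡ 4 (mod 271)
2^4 = (2^2)^2 ≡ 4^2 = 16 ≡ 16 (mod 271)
2^8 = (2^4)^2 ≡ 16^2 = 256 ≡ 256 (mod 271)
2^11 = 2^8 · 2^2 · 2^1 ≡ 256 · 4 · 2 ≡ 151 (mod 271).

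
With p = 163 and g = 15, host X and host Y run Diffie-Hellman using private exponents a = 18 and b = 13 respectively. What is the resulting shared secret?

140

Host Y sends B = g^b mod p = 15^13 mod 163.
15^1 ≡ 15 (mod 163)
15^2 = (15^1)^2 ≡ 15^2 = 225 ≡ 62 (mod 163)
15^4 = (15^2)^2 ≡ 62^2 = 3844 ≡ 95 (mod 163)
15^8 = (15^4)^2 ≡ 95^2 = 9025 ≡ 60 (mod 163)
15^13 = 15^8 · 15^4 · 15^1 ≡ 60 · 95 · 15 ≡ 88 (mod 163).
So B = 88. Host X then computes K = B^a mod p = 88^18 mod 163.
88^1 ≡ 88 (mod 163)
88^2 = (88^1)^2 ≡ 88^2 = 7744 ≡ 83 (mod 163)
88^4 = (88^2)^2 ≡ 83^2 = 6889 ≡ 43 (mod 163)
88^8 = (88^4)^2 ≡ 43^2 = 1849 ≡ 56 (mod 163)
88^16 = (88^8)^2 ≡ 56^2 = 3136 ≡ 39 (mod 163)
88^18 = 88^16 · 88^2 ≡ 39 · 83 ≡ 140 (mod 163).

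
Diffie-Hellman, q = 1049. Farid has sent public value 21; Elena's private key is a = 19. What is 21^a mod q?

Shared key K = 21^19 mod 1049.
21^1 ≡ 21 (mod 1049)
21^2 = (21^1)^2 ≡ 21^2 = 441 ≡ 441 (mod 1049)
21^4 = (21^2)^2 ≡ 441^2 = 194481 ≡ 416 (mod 1049)
21^8 = (21^4)^2 ≡ 416^2 = 173056 ≡ 1020 (mod 1049)
21^16 = (21^8)^2 ≡ 1020^2 = 1040400 ≡ 841 (mod 1049)
21^19 = 21^16 · 21^2 · 21^1 ≡ 841 · 441 · 21 ≡ 725 (mod 1049).

725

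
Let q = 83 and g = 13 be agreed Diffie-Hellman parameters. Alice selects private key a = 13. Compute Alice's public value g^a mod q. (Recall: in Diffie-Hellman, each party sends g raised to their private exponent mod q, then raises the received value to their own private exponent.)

Public value = 13^13 mod 83.
13^1 ≡ 13 (mod 83)
13^2 = (13^1)^2 ≡ 13^2 = 169 ≡ 3 (mod 83)
13^4 = (13^2)^2 ≡ 3^2 = 9 ≡ 9 (mod 83)
13^8 = (13^4)^2 ≡ 9^2 = 81 ≡ 81 (mod 83)
13^13 = 13^8 · 13^4 · 13^1 ≡ 81 · 9 · 13 ≡ 15 (mod 83).

15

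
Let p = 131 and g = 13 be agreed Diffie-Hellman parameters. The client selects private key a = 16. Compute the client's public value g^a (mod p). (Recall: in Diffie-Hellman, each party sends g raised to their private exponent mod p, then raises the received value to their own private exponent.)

Public value = 13^16 (mod 131).
13^1 ≡ 13 (mod 131)
13^2 = (13^1)^2 ≡ 13^2 = 169 ≡ 38 (mod 131)
13^4 = (13^2)^2 ≡ 38^2 = 1444 ≡ 3 (mod 131)
13^8 = (13^4)^2 ≡ 3^2 = 9 ≡ 9 (mod 131)
13^16 = (13^8)^2 ≡ 9^2 = 81 ≡ 81 (mod 131)

81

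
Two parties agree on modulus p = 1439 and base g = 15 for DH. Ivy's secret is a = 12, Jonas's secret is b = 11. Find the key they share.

935

Jonas sends B = g^b mod p = 15^11 mod 1439.
15^1 ≡ 15 (mod 1439)
15^2 = (15^1)^2 ≡ 15^2 = 225 ≡ 225 (mod 1439)
15^4 = (15^2)^2 ≡ 225^2 = 50625 ≡ 260 (mod 1439)
15^8 = (15^4)^2 ≡ 260^2 = 67600 ≡ 1406 (mod 1439)
15^11 = 15^8 · 15^2 · 15^1 ≡ 1406 · 225 · 15 ≡ 867 (mod 1439).
So B = 867. Ivy then computes K = B^a mod p = 867^12 mod 1439.
867^1 ≡ 867 (mod 1439)
867^2 = (867^1)^2 ≡ 867^2 = 751689 ≡ 531 (mod 1439)
867^4 = (867^2)^2 ≡ 531^2 = 281961 ≡ 1356 (mod 1439)
867^8 = (867^4)^2 ≡ 1356^2 = 1838736 ≡ 1133 (mod 1439)
867^12 = 867^8 · 867^4 ≡ 1133 · 1356 ≡ 935 (mod 1439).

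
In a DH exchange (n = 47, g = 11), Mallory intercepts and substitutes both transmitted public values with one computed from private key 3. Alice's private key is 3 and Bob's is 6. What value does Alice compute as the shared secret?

38

Alice receives Mallory's public value M = 11^3 mod 47 instead of the honest one.
11^1 ≡ 11 (mod 47)
11^2 = (11^1)^2 ≡ 11^2 = 121 ≡ 27 (mod 47)
11^3 = 11^2 · 11^1 ≡ 27 · 11 ≡ 15 (mod 47).
So M = 15. Alice computes K = M^3 mod 47.
15^1 ≡ 15 (mod 47)
15^2 = (15^1)^2 ≡ 15^2 = 225 ≡ 37 (mod 47)
15^3 = 15^2 · 15^1 ≡ 37 · 15 ≡ 38 (mod 47).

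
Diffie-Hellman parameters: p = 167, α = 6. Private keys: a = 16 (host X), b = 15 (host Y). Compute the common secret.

33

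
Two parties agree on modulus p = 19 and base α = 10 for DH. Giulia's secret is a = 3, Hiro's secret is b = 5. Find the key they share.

8

Giulia sends A = α^a mod p = 10^3 mod 19.
10^1 ≡ 10 (mod 19)
10^2 = (10^1)^2 ≡ 10^2 = 100 ≡ 5 (mod 19)
10^3 = 10^2 · 10^1 ≡ 5 · 10 ≡ 12 (mod 19).
So A = 12. Hiro then computes K = A^b mod p = 12^5 mod 19.
12^1 ≡ 12 (mod 19)
12^2 = (12^1)^2 ≡ 12^2 = 144 ≡ 11 (mod 19)
12^4 = (12^2)^2 ≡ 11^2 = 121 ≡ 7 (mod 19)
12^5 = 12^4 · 12^1 ≡ 7 · 12 ≡ 8 (mod 19).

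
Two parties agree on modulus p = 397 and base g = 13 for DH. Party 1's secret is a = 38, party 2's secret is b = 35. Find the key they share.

202

Party 1 sends A = g^a mod p = 13^38 mod 397.
13^1 ≡ 13 (mod 397)
13^2 = (13^1)^2 ≡ 13^2 = 169 ≡ 169 (mod 397)
13^4 = (13^2)^2 ≡ 169^2 = 28561 ≡ 374 (mod 397)
13^8 = (13^4)^2 ≡ 374^2 = 139876 ≡ 132 (mod 397)
13^16 = (13^8)^2 ≡ 132^2 = 17424 ≡ 353 (mod 397)
13^32 = (13^16)^2 ≡ 353^2 = 124609 ≡ 348 (mod 397)
13^38 = 13^32 · 13^4 · 13^2 ≡ 348 · 374 · 169 ≡ 300 (mod 397).
So A = 300. Party 2 then computes K = A^b mod p = 300^35 mod 397.
300^1 ≡ 300 (mod 397)
300^2 = (300^1)^2 ≡ 300^2 = 90000 ≡ 278 (mod 397)
300^4 = (300^2)^2 ≡ 278^2 = 77284 ≡ 266 (mod 397)
300^8 = (300^4)^2 ≡ 266^2 = 70756 ≡ 90 (mod 397)
300^16 = (300^8)^2 ≡ 90^2 = 8100 ≡ 160 (mod 397)
300^32 = (300^16)^2 ≡ 160^2 = 25600 ≡ 192 (mod 397)
300^35 = 300^32 · 300^2 · 300^1 ≡ 192 · 278 · 300 ≡ 202 (mod 397).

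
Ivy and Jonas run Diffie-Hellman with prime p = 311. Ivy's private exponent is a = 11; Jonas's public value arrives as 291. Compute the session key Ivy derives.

Shared key K = 291^11 mod 311.
291^1 ≡ 291 (mod 311)
291^2 = (291^1)^2 ≡ 291^2 = 84681 ≡ 89 (mod 311)
291^4 = (291^2)^2 ≡ 89^2 = 7921 ≡ 146 (mod 311)
291^8 = (291^4)^2 ≡ 146^2 = 21316 ≡ 168 (mod 311)
291^11 = 291^8 · 291^2 · 291^1 ≡ 168 · 89 · 291 ≡ 142 (mod 311).

142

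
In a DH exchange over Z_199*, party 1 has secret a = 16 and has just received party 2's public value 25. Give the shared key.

Shared key K = 25^16 mod 199.
25^1 ≡ 25 (mod 199)
25^2 = (25^1)^2 ≡ 25^2 = 625 ≡ 28 (mod 199)
25^4 = (25^2)^2 ≡ 28^2 = 784 ≡ 187 (mod 199)
25^8 = (25^4)^2 ≡ 187^2 = 34969 ≡ 144 (mod 199)
25^16 = (25^8)^2 ≡ 144^2 = 20736 ≡ 40 (mod 199)

40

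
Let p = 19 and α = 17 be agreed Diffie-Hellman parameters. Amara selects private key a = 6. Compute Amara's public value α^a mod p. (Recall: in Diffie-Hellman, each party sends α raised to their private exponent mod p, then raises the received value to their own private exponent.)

7

Public value = 17^6 mod 19.
17^1 ≡ 17 (mod 19)
17^2 = (17^1)^2 ≡ 17^2 = 289 ≡ 4 (mod 19)
17^4 = (17^2)^2 ≡ 4^2 = 16 ≡ 16 (mod 19)
17^6 = 17^4 · 17^2 ≡ 16 · 4 ≡ 7 (mod 19).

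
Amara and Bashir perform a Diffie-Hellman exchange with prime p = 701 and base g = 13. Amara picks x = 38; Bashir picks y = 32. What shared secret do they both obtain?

Bashir sends B = g^y mod p = 13^32 mod 701.
13^1 ≡ 13 (mod 701)
13^2 = (13^1)^2 ≡ 13^2 = 169 ≡ 169 (mod 701)
13^4 = (13^2)^2 ≡ 169^2 = 28561 ≡ 521 (mod 701)
13^8 = (13^4)^2 ≡ 521^2 = 271441 ≡ 154 (mod 701)
13^16 = (13^8)^2 ≡ 154^2 = 23716 ≡ 583 (mod 701)
13^32 = (13^16)^2 ≡ 583^2 = 339889 ≡ 605 (mod 701)
So B = 605. Amara then computes K = B^x mod p = 605^38 mod 701.
605^1 ≡ 605 (mod 701)
605^2 = (605^1)^2 ≡ 605^2 = 366025 ≡ 103 (mod 701)
605^4 = (605^2)^2 ≡ 103^2 = 10609 ≡ 94 (mod 701)
605^8 = (605^4)^2 ≡ 94^2 = 8836 ≡ 424 (mod 701)
605^16 = (605^8)^2 ≡ 424^2 = 179776 ≡ 320 (mod 701)
605^32 = (605^16)^2 ≡ 320^2 = 102400 ≡ 54 (mod 701)
605^38 = 605^32 · 605^4 · 605^2 ≡ 54 · 94 · 103 ≡ 583 (mod 701).

583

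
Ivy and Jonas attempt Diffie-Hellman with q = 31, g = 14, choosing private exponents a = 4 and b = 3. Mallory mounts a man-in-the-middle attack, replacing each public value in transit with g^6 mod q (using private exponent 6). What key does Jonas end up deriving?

Jonas receives Mallory's public value M = 14^6 mod 31 instead of the honest one.
14^1 ≡ 14 (mod 31)
14^2 = (14^1)^2 ≡ 14^2 = 196 ≡ 10 (mod 31)
14^4 = (14^2)^2 ≡ 10^2 = 100 ≡ 7 (mod 31)
14^6 = 14^4 · 14^2 ≡ 7 · 10 ≡ 8 (mod 31).
So M = 8. Jonas computes K = M^3 mod 31.
8^1 ≡ 8 (mod 31)
8^2 = (8^1)^2 ≡ 8^2 = 64 ≡ 2 (mod 31)
8^3 = 8^2 · 8^1 ≡ 2 · 8 ≡ 16 (mod 31).

16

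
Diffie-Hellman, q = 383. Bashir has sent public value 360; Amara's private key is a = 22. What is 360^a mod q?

195

Shared key K = 360^22 mod 383.
360^1 ≡ 360 (mod 383)
360^2 = (360^1)^2 ≡ 360^2 = 129600 ≡ 146 (mod 383)
360^4 = (360^2)^2 ≡ 146^2 = 21316 ≡ 251 (mod 383)
360^8 = (360^4)^2 ≡ 251^2 = 63001 ≡ 189 (mod 383)
360^16 = (360^8)^2 ≡ 189^2 = 35721 ≡ 102 (mod 383)
360^22 = 360^16 · 360^4 · 360^2 ≡ 102 · 251 · 146 ≡ 195 (mod 383).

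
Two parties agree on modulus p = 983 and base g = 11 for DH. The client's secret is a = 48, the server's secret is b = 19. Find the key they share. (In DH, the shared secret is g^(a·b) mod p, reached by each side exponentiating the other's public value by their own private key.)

The server sends B = g^b mod p = 11^19 mod 983.
11^1 ≡ 11 (mod 983)
11^2 = (11^1)^2 ≡ 11^2 = 121 ≡ 121 (mod 983)
11^4 = (11^2)^2 ≡ 121^2 = 14641 ≡ 879 (mod 983)
11^8 = (11^4)^2 ≡ 879^2 = 772641 ≡ 3 (mod 983)
11^16 = (11^8)^2 ≡ 3^2 = 9 ≡ 9 (mod 983)
11^19 = 11^16 · 11^2 · 11^1 ≡ 9 · 121 · 11 ≡ 183 (mod 983).
So B = 183. The client then computes K = B^a mod p = 183^48 mod 983.
183^1 ≡ 183 (mod 983)
183^2 = (183^1)^2 ≡ 183^2 = 33489 ≡ 67 (mod 983)
183^4 = (183^2)^2 ≡ 67^2 = 4489 ≡ 557 (mod 983)
183^8 = (183^4)^2 ≡ 557^2 = 310249 ≡ 604 (mod 983)
183^16 = (183^8)^2 ≡ 604^2 = 364816 ≡ 123 (mod 983)
183^32 = (183^16)^2 ≡ 123^2 = 15129 ≡ 384 (mod 983)
183^48 = 183^32 · 183^16 ≡ 384 · 123 ≡ 48 (mod 983).

48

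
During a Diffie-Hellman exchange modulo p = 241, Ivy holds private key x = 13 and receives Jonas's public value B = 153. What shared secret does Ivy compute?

152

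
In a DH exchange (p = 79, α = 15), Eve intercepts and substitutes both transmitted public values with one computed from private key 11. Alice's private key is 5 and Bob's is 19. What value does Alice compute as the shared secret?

Alice receives Eve's public value M = 15^11 mod 79 instead of the honest one.
15^1 ≡ 15 (mod 79)
15^2 = (15^1)^2 ≡ 15^2 = 225 ≡ 67 (mod 79)
15^4 = (15^2)^2 ≡ 67^2 = 4489 ≡ 65 (mod 79)
15^8 = (15^4)^2 ≡ 65^2 = 4225 ≡ 38 (mod 79)
15^11 = 15^8 · 15^2 · 15^1 ≡ 38 · 67 · 15 ≡ 33 (mod 79).
So M = 33. Alice computes K = M^5 mod 79.
33^1 ≡ 33 (mod 79)
33^2 = (33^1)^2 ≡ 33^2 = 1089 ≡ 62 (mod 79)
33^4 = (33^2)^2 ≡ 62^2 = 3844 ≡ 52 (mod 79)
33^5 = 33^4 · 33^1 ≡ 52 · 33 ≡ 57 (mod 79).

57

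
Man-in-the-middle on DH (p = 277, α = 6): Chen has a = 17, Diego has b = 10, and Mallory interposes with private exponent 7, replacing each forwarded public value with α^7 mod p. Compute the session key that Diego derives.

83

Diego receives Mallory's public value M = 6^7 mod 277 instead of the honest one.
6^1 ≡ 6 (mod 277)
6^2 = (6^1)^2 ≡ 6^2 = 36 ≡ 36 (mod 277)
6^4 = (6^2)^2 ≡ 36^2 = 1296 ≡ 188 (mod 277)
6^7 = 6^4 · 6^2 · 6^1 ≡ 188 · 36 · 6 ≡ 166 (mod 277).
So M = 166. Diego computes K = M^10 mod 277.
166^1 ≡ 166 (mod 277)
166^2 = (166^1)^2 ≡ 166^2 = 27556 ≡ 133 (mod 277)
166^4 = (166^2)^2 ≡ 133^2 = 17689 ≡ 238 (mod 277)
166^8 = (166^4)^2 ≡ 238^2 = 56644 ≡ 136 (mod 277)
166^10 = 166^8 · 166^2 ≡ 136 · 133 ≡ 83 (mod 277).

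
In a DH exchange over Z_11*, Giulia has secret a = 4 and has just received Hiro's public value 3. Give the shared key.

Shared key K = 3^4 mod 11.
3^1 ≡ 3 (mod 11)
3^2 = (3^1)^2 ≡ 3^2 = 9 ≡ 9 (mod 11)
3^4 = (3^2)^2 ≡ 9^2 = 81 ≡ 4 (mod 11)

4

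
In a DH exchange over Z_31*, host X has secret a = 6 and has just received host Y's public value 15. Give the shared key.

Shared key K = 15^6 mod 31.
15^1 ≡ 15 (mod 31)
15^2 = (15^1)^2 ≡ 15^2 = 225 ≡ 8 (mod 31)
15^4 = (15^2)^2 ≡ 8^2 = 64 ≡ 2 (mod 31)
15^6 = 15^4 · 15^2 ≡ 2 · 8 ≡ 16 (mod 31).

16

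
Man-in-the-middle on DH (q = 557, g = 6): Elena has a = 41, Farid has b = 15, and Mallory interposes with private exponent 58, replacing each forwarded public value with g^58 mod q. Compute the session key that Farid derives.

Farid receives Mallory's public value M = 6^58 mod 557 instead of the honest one.
6^1 ≡ 6 (mod 557)
6^2 = (6^1)^2 ≡ 6^2 = 36 ≡ 36 (mod 557)
6^4 = (6^2)^2 ≡ 36^2 = 1296 ≡ 182 (mod 557)
6^8 = (6^4)^2 ≡ 182^2 = 33124 ≡ 261 (mod 557)
6^16 = (6^8)^2 ≡ 261^2 = 68121 ≡ 167 (mod 557)
6^32 = (6^16)^2 ≡ 167^2 = 27889 ≡ 39 (mod 557)
6^58 = 6^32 · 6^16 · 6^8 · 6^2 ≡ 39 · 167 · 261 · 36 ≡ 229 (mod 557).
So M = 229. Farid computes K = M^15 mod 557.
229^1 ≡ 229 (mod 557)
229^2 = (229^1)^2 ≡ 229^2 = 52441 ≡ 83 (mod 557)
229^4 = (229^2)^2 ≡ 83^2 = 6889 ≡ 205 (mod 557)
229^8 = (229^4)^2 ≡ 205^2 = 42025 ≡ 250 (mod 557)
229^15 = 229^8 · 229^4 · 229^2 · 229^1 ≡ 250 · 205 · 83 · 229 ≡ 414 (mod 557).

414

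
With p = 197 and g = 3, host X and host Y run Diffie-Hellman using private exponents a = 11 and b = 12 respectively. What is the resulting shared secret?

154

Host Y sends B = g^b mod p = 3^12 mod 197.
3^1 ≡ 3 (mod 197)
3^2 = (3^1)^2 ≡ 3^2 = 9 ≡ 9 (mod 197)
3^4 = (3^2)^2 ≡ 9^2 = 81 ≡ 81 (mod 197)
3^8 = (3^4)^2 ≡ 81^2 = 6561 ≡ 60 (mod 197)
3^12 = 3^8 · 3^4 ≡ 60 · 81 ≡ 132 (mod 197).
So B = 132. Host X then computes K = B^a mod p = 132^11 mod 197.
132^1 ≡ 132 (mod 197)
132^2 = (132^1)^2 ≡ 132^2 = 17424 ≡ 88 (mod 197)
132^4 = (132^2)^2 ≡ 88^2 = 7744 ≡ 61 (mod 197)
132^8 = (132^4)^2 ≡ 61^2 = 3721 ≡ 175 (mod 197)
132^11 = 132^8 · 132^2 · 132^1 ≡ 175 · 88 · 132 ≡ 154 (mod 197).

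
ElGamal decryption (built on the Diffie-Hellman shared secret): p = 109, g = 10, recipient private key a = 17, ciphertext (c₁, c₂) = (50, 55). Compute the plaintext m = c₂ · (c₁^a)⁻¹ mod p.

74

Shared mask s = c₁^a mod p = 50^17 mod 109.
50^1 ≡ 50 (mod 109)
50^2 = (50^1)^2 ≡ 50^2 = 2500 ≡ 102 (mod 109)
50^4 = (50^2)^2 ≡ 102^2 = 10404 ≡ 49 (mod 109)
50^8 = (50^4)^2 ≡ 49^2 = 2401 ≡ 3 (mod 109)
50^16 = (50^8)^2 ≡ 3^2 = 9 ≡ 9 (mod 109)
50^17 = 50^16 · 50^1 ≡ 9 · 50 ≡ 14 (mod 109).
So s = 14; s⁻¹ ≡ 39 (mod 109).
m = c₂ · s⁻¹ mod 109 = 55 · 39 mod 109 = 74.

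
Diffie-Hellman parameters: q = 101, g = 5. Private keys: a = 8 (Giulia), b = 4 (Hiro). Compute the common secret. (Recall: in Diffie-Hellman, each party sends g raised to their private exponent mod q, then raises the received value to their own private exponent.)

52

Giulia sends A = g^a mod q = 5^8 mod 101.
5^1 ≡ 5 (mod 101)
5^2 = (5^1)^2 ≡ 5^2 = 25 ≡ 25 (mod 101)
5^4 = (5^2)^2 ≡ 25^2 = 625 ≡ 19 (mod 101)
5^8 = (5^4)^2 ≡ 19^2 = 361 ≡ 58 (mod 101)
So A = 58. Hiro then computes K = A^b mod q = 58^4 mod 101.
58^1 ≡ 58 (mod 101)
58^2 = (58^1)^2 ≡ 58^2 = 3364 ≡ 31 (mod 101)
58^4 = (58^2)^2 ≡ 31^2 = 961 ≡ 52 (mod 101)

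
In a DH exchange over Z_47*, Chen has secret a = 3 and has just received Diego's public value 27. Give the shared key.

37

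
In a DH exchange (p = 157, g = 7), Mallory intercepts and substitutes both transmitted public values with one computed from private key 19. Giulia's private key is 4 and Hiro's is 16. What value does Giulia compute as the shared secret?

16

Giulia receives Mallory's public value M = 7^19 mod 157 instead of the honest one.
7^1 ≡ 7 (mod 157)
7^2 = (7^1)^2 ≡ 7^2 = 49 ≡ 49 (mod 157)
7^4 = (7^2)^2 ≡ 49^2 = 2401 ≡ 46 (mod 157)
7^8 = (7^4)^2 ≡ 46^2 = 2116 ≡ 75 (mod 157)
7^16 = (7^8)^2 ≡ 75^2 = 5625 ≡ 130 (mod 157)
7^19 = 7^16 · 7^2 · 7^1 ≡ 130 · 49 · 7 ≡ 2 (mod 157).
So M = 2. Giulia computes K = M^4 mod 157.
2^1 ≡ 2 (mod 157)
2^2 = (2^1)^2 ≡ 2^2 = 4 ≡ 4 (mod 157)
2^4 = (2^2)^2 ≡ 4^2 = 16 ≡ 16 (mod 157)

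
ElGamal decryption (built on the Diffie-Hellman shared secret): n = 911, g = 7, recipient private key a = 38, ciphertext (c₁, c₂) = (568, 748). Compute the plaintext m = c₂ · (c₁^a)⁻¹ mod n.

Shared mask s = c₁^a mod n = 568^38 mod 911.
568^1 ≡ 568 (mod 911)
568^2 = (568^1)^2 ≡ 568^2 = 322624 ≡ 130 (mod 911)
568^4 = (568^2)^2 ≡ 130^2 = 16900 ≡ 502 (mod 911)
568^8 = (568^4)^2 ≡ 502^2 = 252004 ≡ 568 (mod 911)
568^16 = (568^8)^2 ≡ 568^2 = 322624 ≡ 130 (mod 911)
568^32 = (568^16)^2 ≡ 130^2 = 16900 ≡ 502 (mod 911)
568^38 = 568^32 · 568^4 · 568^2 ≡ 502 · 502 · 130 ≡ 49 (mod 911).
So s = 49; s⁻¹ ≡ 502 (mod 911).
m = c₂ · s⁻¹ mod 911 = 748 · 502 mod 911 = 164.

164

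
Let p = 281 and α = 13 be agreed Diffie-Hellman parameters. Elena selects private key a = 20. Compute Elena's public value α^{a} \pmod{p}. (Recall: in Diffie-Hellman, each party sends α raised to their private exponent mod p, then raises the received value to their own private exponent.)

32

Public value = 13^{20} \pmod{281}.
13^1 ≡ 13 (mod 281)
13^2 = (13^1)^2 ≡ 13^2 = 169 ≡ 169 (mod 281)
13^4 = (13^2)^2 ≡ 169^2 = 28561 ≡ 180 (mod 281)
13^8 = (13^4)^2 ≡ 180^2 = 32400 ≡ 85 (mod 281)
13^16 = (13^8)^2 ≡ 85^2 = 7225 ≡ 200 (mod 281)
13^20 = 13^16 · 13^4 ≡ 200 · 180 ≡ 32 (mod 281).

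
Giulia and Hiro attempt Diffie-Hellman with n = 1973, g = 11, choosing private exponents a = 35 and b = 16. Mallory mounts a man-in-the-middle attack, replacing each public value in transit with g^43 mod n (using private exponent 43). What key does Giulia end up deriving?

278

Giulia receives Mallory's public value M = 11^43 mod 1973 instead of the honest one.
11^1 ≡ 11 (mod 1973)
11^2 = (11^1)^2 ≡ 11^2 = 121 ≡ 121 (mod 1973)
11^4 = (11^2)^2 ≡ 121^2 = 14641 ≡ 830 (mod 1973)
11^8 = (11^4)^2 ≡ 830^2 = 688900 ≡ 323 (mod 1973)
11^16 = (11^8)^2 ≡ 323^2 = 104329 ≡ 1733 (mod 1973)
11^32 = (11^16)^2 ≡ 1733^2 = 3003289 ≡ 383 (mod 1973)
11^43 = 11^32 · 11^8 · 11^2 · 11^1 ≡ 383 · 323 · 121 · 11 ≡ 1937 (mod 1973).
So M = 1937. Giulia computes K = M^35 mod 1973.
1937^1 ≡ 1937 (mod 1973)
1937^2 = (1937^1)^2 ≡ 1937^2 = 3751969 ≡ 1296 (mod 1973)
1937^4 = (1937^2)^2 ≡ 1296^2 = 1679616 ≡ 593 (mod 1973)
1937^8 = (1937^4)^2 ≡ 593^2 = 351649 ≡ 455 (mod 1973)
1937^16 = (1937^8)^2 ≡ 455^2 = 207025 ≡ 1833 (mod 1973)
1937^32 = (1937^16)^2 ≡ 1833^2 = 3359889 ≡ 1843 (mod 1973)
1937^35 = 1937^32 · 1937^2 · 1937^1 ≡ 1843 · 1296 · 1937 ≡ 278 (mod 1973).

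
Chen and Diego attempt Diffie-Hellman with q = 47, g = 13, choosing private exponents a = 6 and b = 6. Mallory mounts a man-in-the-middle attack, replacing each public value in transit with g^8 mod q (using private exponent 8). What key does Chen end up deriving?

Chen receives Mallory's public value M = 13^8 mod 47 instead of the honest one.
13^1 ≡ 13 (mod 47)
13^2 = (13^1)^2 ≡ 13^2 = 169 ≡ 28 (mod 47)
13^4 = (13^2)^2 ≡ 28^2 = 784 ≡ 32 (mod 47)
13^8 = (13^4)^2 ≡ 32^2 = 1024 ≡ 37 (mod 47)
So M = 37. Chen computes K = M^6 mod 47.
37^1 ≡ 37 (mod 47)
37^2 = (37^1)^2 ≡ 37^2 = 1369 ≡ 6 (mod 47)
37^4 = (37^2)^2 ≡ 6^2 = 36 ≡ 36 (mod 47)
37^6 = 37^4 · 37^2 ≡ 36 · 6 ≡ 28 (mod 47).

28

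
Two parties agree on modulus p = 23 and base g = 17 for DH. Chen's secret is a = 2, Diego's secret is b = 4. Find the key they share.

18

Diego sends B = g^b mod p = 17^4 mod 23.
17^1 ≡ 17 (mod 23)
17^2 = (17^1)^2 ≡ 17^2 = 289 ≡ 13 (mod 23)
17^4 = (17^2)^2 ≡ 13^2 = 169 ≡ 8 (mod 23)
So B = 8. Chen then computes K = B^a mod p = 8^2 mod 23.
8^1 ≡ 8 (mod 23)
8^2 = (8^1)^2 ≡ 8^2 = 64 ≡ 18 (mod 23)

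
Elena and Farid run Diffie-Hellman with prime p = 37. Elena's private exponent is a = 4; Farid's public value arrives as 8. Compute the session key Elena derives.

Shared key K = 8^4 mod 37.
8^1 ≡ 8 (mod 37)
8^2 = (8^1)^2 ≡ 8^2 = 64 ≡ 27 (mod 37)
8^4 = (8^2)^2 ≡ 27^2 = 729 ≡ 26 (mod 37)

26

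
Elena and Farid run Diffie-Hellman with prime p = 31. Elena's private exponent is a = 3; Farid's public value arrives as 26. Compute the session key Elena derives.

30

Shared key K = 26^3 mod 31.
26^1 ≡ 26 (mod 31)
26^2 = (26^1)^2 ≡ 26^2 = 676 ≡ 25 (mod 31)
26^3 = 26^2 · 26^1 ≡ 25 · 26 ≡ 30 (mod 31).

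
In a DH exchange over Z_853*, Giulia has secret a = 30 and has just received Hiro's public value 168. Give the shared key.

Shared key K = 168^30 mod 853.
168^1 ≡ 168 (mod 853)
168^2 = (168^1)^2 ≡ 168^2 = 28224 ≡ 75 (mod 853)
168^4 = (168^2)^2 ≡ 75^2 = 5625 ≡ 507 (mod 853)
168^8 = (168^4)^2 ≡ 507^2 = 257049 ≡ 296 (mod 853)
168^16 = (168^8)^2 ≡ 296^2 = 87616 ≡ 610 (mod 853)
168^30 = 168^16 · 168^8 · 168^4 · 168^2 ≡ 610 · 296 · 507 · 75 ≡ 412 (mod 853).

412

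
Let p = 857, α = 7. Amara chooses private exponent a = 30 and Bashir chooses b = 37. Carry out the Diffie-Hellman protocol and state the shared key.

Amara sends A = α^a mod p = 7^30 mod 857.
7^1 ≡ 7 (mod 857)
7^2 = (7^1)^2 ≡ 7^2 = 49 ≡ 49 (mod 857)
7^4 = (7^2)^2 ≡ 49^2 = 2401 ≡ 687 (mod 857)
7^8 = (7^4)^2 ≡ 687^2 = 471969 ≡ 619 (mod 857)
7^16 = (7^8)^2 ≡ 619^2 = 383161 ≡ 82 (mod 857)
7^30 = 7^16 · 7^8 · 7^4 · 7^2 ≡ 82 · 619 · 687 · 49 ≡ 522 (mod 857).
So A = 522. Bashir then computes K = A^b mod p = 522^37 mod 857.
522^1 ≡ 522 (mod 857)
522^2 = (522^1)^2 ≡ 522^2 = 272484 ≡ 815 (mod 857)
522^4 = (522^2)^2 ≡ 815^2 = 664225 ≡ 50 (mod 857)
522^8 = (522^4)^2 ≡ 50^2 = 2500 ≡ 786 (mod 857)
522^16 = (522^8)^2 ≡ 786^2 = 617796 ≡ 756 (mod 857)
522^32 = (522^16)^2 ≡ 756^2 = 571536 ≡ 774 (mod 857)
522^37 = 522^32 · 522^4 · 522^1 ≡ 774 · 50 · 522 ≡ 196 (mod 857).

196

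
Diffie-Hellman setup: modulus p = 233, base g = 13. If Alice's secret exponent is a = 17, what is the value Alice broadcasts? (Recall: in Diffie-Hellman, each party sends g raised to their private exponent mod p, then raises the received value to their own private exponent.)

Public value = 13^17 (mod 233).
13^1 ≡ 13 (mod 233)
13^2 = (13^1)^2 ≡ 13^2 = 169 ≡ 169 (mod 233)
13^4 = (13^2)^2 ≡ 169^2 = 28561 ≡ 135 (mod 233)
13^8 = (13^4)^2 ≡ 135^2 = 18225 ≡ 51 (mod 233)
13^16 = (13^8)^2 ≡ 51^2 = 2601 ≡ 38 (mod 233)
13^17 = 13^16 · 13^1 ≡ 38 · 13 ≡ 28 (mod 233).

28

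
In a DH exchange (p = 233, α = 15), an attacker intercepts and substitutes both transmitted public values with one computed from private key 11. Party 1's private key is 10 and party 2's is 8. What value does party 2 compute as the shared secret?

Party 2 receives an attacker's public value M = 15^11 mod 233 instead of the honest one.
15^1 ≡ 15 (mod 233)
15^2 = (15^1)^2 ≡ 15^2 = 225 ≡ 225 (mod 233)
15^4 = (15^2)^2 ≡ 225^2 = 50625 ≡ 64 (mod 233)
15^8 = (15^4)^2 ≡ 64^2 = 4096 ≡ 135 (mod 233)
15^11 = 15^8 · 15^2 · 15^1 ≡ 135 · 225 · 15 ≡ 110 (mod 233).
So M = 110. Party 2 computes K = M^8 mod 233.
110^1 ≡ 110 (mod 233)
110^2 = (110^1)^2 ≡ 110^2 = 12100 ≡ 217 (mod 233)
110^4 = (110^2)^2 ≡ 217^2 = 47089 ≡ 23 (mod 233)
110^8 = (110^4)^2 ≡ 23^2 = 529 ≡ 63 (mod 233)

63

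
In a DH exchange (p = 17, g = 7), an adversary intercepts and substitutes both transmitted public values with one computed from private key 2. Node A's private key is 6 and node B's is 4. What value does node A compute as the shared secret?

Node A receives an adversary's public value M = 7^2 mod 17 instead of the honest one.
7^1 ≡ 7 (mod 17)
7^2 = (7^1)^2 ≡ 7^2 = 49 ≡ 15 (mod 17)
So M = 15. Node A computes K = M^6 mod 17.
15^1 ≡ 15 (mod 17)
15^2 = (15^1)^2 ≡ 15^2 = 225 ≡ 4 (mod 17)
15^4 = (15^2)^2 ≡ 4^2 = 16 ≡ 16 (mod 17)
15^6 = 15^4 · 15^2 ≡ 16 · 4 ≡ 13 (mod 17).

13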